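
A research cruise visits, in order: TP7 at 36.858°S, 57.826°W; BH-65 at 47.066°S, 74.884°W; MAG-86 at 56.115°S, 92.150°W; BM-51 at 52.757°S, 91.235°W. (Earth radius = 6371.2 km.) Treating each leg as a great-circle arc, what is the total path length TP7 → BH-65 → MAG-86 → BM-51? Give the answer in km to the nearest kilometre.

3735 km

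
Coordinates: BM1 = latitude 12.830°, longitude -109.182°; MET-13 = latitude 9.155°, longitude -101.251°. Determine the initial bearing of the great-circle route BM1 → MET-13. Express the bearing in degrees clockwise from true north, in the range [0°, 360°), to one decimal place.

114.5°

Δλ = 7.9310°
y = sin Δλ · cos φ₂ = 0.136223
x = cos φ₁ sin φ₂ − sin φ₁ cos φ₂ cos Δλ = -0.062000
θ = atan2(y, x) = 114.4720° → 114.4720° (mod 360°)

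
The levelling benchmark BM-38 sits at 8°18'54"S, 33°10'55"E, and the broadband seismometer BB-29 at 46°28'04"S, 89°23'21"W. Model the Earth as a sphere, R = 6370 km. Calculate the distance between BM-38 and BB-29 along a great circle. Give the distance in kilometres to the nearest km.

11695 km

BM-38: φ = -8.31500°, λ = +33.18194°
BB-29: φ = -46.46778°, λ = -89.38917°
Δφ = -38.1528°,  Δλ = -122.5711°
a = sin²(Δφ/2) + cos φ₁ cos φ₂ sin²(Δλ/2) = 0.631025
c = 2·arcsin(√a) = 1.835943 rad = 105.1918°
d = R·c = 6370 × 1.835943 = 11695.0 km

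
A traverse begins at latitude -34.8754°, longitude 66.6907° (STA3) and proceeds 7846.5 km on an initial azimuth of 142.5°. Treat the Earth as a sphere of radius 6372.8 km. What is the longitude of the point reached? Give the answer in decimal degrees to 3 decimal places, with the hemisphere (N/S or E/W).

δ = d/R = 7846.5/6372.8 = 1.231248 rad
φ₂ = arcsin(sin φ₁ cos δ + cos φ₁ sin δ cos θ)
   = arcsin(-0.57179·0.33306 + 0.82040·0.94291·-0.79335) = -53.52788°
λ₂ = λ₁ + atan2(sin θ sin δ cos φ₁, cos δ − sin φ₁ sin φ₂) = 171.75476°

171.755°E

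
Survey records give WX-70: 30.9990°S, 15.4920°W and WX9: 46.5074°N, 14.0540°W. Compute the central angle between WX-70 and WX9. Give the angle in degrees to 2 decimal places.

Δφ = 77.5064°,  Δλ = 1.4380°
a = sin²(Δφ/2) + cos φ₁ cos φ₂ sin²(Δλ/2) = 0.391928
c = 2·arcsin(√a) = 1.352932 rad = 77.5173°

77.52°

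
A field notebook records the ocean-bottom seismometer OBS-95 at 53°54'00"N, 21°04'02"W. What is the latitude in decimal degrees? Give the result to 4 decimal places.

53° + 54′/60 + 0″/3600 = 53 + 0.90000 + 0.00000 = 53.9000°

53.9000°N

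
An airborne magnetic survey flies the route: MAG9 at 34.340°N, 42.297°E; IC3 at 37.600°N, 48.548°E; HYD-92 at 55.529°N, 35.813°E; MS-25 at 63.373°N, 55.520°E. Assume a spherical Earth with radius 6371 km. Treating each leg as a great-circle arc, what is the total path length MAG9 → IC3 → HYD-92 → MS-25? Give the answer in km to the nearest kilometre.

4284 km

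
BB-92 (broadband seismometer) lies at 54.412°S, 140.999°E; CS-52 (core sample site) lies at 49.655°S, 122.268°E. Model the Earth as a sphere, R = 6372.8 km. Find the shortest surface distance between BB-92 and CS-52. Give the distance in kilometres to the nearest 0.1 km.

1381.3 km

Δφ = 4.7570°,  Δλ = -18.7310°
a = sin²(Δφ/2) + cos φ₁ cos φ₂ sin²(Δλ/2) = 0.011699
c = 2·arcsin(√a) = 0.216750 rad = 12.4189°
d = R·c = 6372.8 × 0.216750 = 1381.3 km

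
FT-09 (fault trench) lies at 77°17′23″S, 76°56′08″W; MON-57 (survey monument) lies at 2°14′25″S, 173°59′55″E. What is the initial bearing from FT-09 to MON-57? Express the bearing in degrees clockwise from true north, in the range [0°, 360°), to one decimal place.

250.9°

FT-09: φ = -77.28972°, λ = -76.93556°
MON-57: φ = -2.24028°, λ = +173.99861°
Δλ = -109.0658°
y = sin Δλ · cos φ₂ = -0.944421
x = cos φ₁ sin φ₂ − sin φ₁ cos φ₂ cos Δλ = -0.327007
θ = atan2(y, x) = -109.0985° → 250.9015° (mod 360°)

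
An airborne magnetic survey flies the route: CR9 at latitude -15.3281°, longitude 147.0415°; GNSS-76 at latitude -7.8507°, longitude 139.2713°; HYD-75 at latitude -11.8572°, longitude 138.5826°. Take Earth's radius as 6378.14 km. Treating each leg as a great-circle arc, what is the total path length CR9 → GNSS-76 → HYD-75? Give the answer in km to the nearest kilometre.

1640 km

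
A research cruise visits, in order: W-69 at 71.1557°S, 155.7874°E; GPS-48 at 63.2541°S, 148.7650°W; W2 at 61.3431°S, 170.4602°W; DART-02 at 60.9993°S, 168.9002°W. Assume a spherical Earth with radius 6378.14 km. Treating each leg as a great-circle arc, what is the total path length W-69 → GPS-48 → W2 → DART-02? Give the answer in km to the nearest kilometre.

W-69→GPS-48: c = 0.382892 rad, d = 2442.14 km
GPS-48→W2: c = 0.178248 rad, d = 1136.89 km
W2→DART-02: c = 0.014435 rad, d = 92.07 km
Total = 2442.14 + 1136.89 + 92.07 = 3671.09 km

3671 km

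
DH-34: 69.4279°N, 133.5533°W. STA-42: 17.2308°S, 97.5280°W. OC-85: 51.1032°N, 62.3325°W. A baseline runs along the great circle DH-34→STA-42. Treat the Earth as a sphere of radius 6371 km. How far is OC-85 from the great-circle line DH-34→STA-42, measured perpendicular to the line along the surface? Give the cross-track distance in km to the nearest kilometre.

3628 km

δ₁₃ = central angle DH-34→OC-85 = 0.644038 rad  (haversine)
θ₁₃ = bearing DH-34→OC-85 = 81.936°,  θ₁₂ = bearing DH-34→STA-42 = 145.823°
dₓₜ = R·arcsin(sin δ₁₃ · sin(θ₁₃ − θ₁₂)) = 6371·arcsin(0.60043·sin(-63.886°)) = -3627.746 km
|dₓₜ| = 3627.746 km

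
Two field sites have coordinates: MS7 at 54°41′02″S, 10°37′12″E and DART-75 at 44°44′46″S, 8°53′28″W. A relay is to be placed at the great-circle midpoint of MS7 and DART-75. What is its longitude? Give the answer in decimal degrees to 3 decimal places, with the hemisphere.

MS7: φ = -54.68389°, λ = +10.62000°
DART-75: φ = -44.74611°, λ = -8.89111°
Bx = cos φ₂ cos Δλ = 0.669449,  By = cos φ₂ sin Δλ = -0.237211
φₘ = atan2(sin φ₁ + sin φ₂, √((cos φ₁ + Bx)² + By²)) = -50.12176°
λₘ = λ₁ + atan2(By, cos φ₁ + Bx) = -0.14588°

0.146°W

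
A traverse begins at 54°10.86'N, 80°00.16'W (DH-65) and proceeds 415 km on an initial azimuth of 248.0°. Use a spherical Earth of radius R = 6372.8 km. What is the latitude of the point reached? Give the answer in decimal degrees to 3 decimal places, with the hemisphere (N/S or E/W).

52.644°N

DH-65: φ = +54.18100°, λ = -80.00267°
δ = d/R = 415/6372.8 = 0.065121 rad
φ₂ = arcsin(sin φ₁ cos δ + cos φ₁ sin δ cos θ)
   = arcsin(0.81087·0.99788 + 0.58523·0.06507·-0.37461) = 52.64438°
λ₂ = λ₁ + atan2(sin θ sin δ cos φ₁, cos δ − sin φ₁ sin φ₂) = -85.70957°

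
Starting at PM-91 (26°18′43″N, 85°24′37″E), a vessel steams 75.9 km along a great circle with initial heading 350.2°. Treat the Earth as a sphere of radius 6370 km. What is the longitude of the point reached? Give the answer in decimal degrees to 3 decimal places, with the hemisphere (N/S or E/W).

PM-91: φ = +26.31194°, λ = +85.41028°
δ = d/R = 75.9/6370 = 0.011915 rad
φ₂ = arcsin(sin φ₁ cos δ + cos φ₁ sin δ cos θ)
   = arcsin(0.44326·0.99993 + 0.89639·0.01191·0.98541) = 26.98462°
λ₂ = λ₁ + atan2(sin θ sin δ cos φ₁, cos δ − sin φ₁ sin φ₂) = 85.27988°

85.280°E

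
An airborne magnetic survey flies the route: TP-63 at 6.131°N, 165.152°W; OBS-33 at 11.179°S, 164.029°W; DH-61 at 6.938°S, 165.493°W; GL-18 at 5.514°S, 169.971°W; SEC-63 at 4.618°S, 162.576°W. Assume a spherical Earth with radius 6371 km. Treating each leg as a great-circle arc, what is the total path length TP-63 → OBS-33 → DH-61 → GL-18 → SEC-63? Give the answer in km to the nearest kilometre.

TP-63→OBS-33: c = 0.302746 rad, d = 1928.79 km
OBS-33→DH-61: c = 0.078200 rad, d = 498.21 km
DH-61→GL-18: c = 0.081571 rad, d = 519.69 km
GL-18→SEC-63: c = 0.129508 rad, d = 825.10 km
Total = 1928.79 + 498.21 + 519.69 + 825.10 = 3771.79 km

3772 km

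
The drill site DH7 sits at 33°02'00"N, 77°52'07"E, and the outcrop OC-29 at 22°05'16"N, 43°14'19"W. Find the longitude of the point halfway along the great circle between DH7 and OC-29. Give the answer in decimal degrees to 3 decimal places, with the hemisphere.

12.253°E

DH7: φ = +33.03333°, λ = +77.86861°
OC-29: φ = +22.08778°, λ = -43.23861°
Bx = cos φ₂ cos Δλ = -0.478724,  By = cos φ₂ sin Δλ = -0.793364
φₘ = atan2(sin φ₁ + sin φ₂, √((cos φ₁ + Bx)² + By²)) = 46.60076°
λₘ = λ₁ + atan2(By, cos φ₁ + Bx) = 12.25323°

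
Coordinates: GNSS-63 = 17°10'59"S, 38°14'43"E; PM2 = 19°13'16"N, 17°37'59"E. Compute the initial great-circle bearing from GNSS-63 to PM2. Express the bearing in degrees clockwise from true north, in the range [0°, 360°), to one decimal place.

330.0°

GNSS-63: φ = -17.18306°, λ = +38.24528°
PM2: φ = +19.22111°, λ = +17.63306°
Δλ = -20.6122°
y = sin Δλ · cos φ₂ = -0.332417
x = cos φ₁ sin φ₂ − sin φ₁ cos φ₂ cos Δλ = 0.575620
θ = atan2(y, x) = -30.0062° → 329.9938° (mod 360°)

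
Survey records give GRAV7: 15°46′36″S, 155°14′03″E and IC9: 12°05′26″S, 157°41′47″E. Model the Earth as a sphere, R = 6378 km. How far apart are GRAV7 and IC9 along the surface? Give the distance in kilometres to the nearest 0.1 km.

489.0 km

GRAV7: φ = -15.77667°, λ = +155.23417°
IC9: φ = -12.09056°, λ = +157.69639°
Δφ = 3.6861°,  Δλ = 2.4622°
a = sin²(Δφ/2) + cos φ₁ cos φ₂ sin²(Δλ/2) = 0.001469
c = 2·arcsin(√a) = 0.076668 rad = 4.3927°
d = R·c = 6378 × 0.076668 = 489.0 km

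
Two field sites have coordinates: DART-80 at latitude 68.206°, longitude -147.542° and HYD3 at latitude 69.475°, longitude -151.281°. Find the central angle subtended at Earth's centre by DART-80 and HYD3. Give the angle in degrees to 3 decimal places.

Δφ = 1.2690°,  Δλ = -3.7390°
a = sin²(Δφ/2) + cos φ₁ cos φ₂ sin²(Δλ/2) = 0.000261
c = 2·arcsin(√a) = 0.032323 rad = 1.8520°

1.852°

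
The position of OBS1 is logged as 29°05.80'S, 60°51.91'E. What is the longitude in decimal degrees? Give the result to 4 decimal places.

60.8652°E

60° + 51.91′/60 = 60 + 0.86517 = 60.8652°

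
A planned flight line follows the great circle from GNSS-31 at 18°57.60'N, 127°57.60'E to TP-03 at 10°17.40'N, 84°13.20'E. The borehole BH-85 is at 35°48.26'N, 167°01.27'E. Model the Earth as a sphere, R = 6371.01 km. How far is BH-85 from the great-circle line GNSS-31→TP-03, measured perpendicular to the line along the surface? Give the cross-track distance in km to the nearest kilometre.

GNSS-31: φ = +18.96000°, λ = +127.96000°
TP-03: φ = +10.29000°, λ = +84.22000°
BH-85: φ = +35.80433°, λ = +167.02117°
δ₁₃ = central angle GNSS-31→BH-85 = 0.667055 rad  (haversine)
θ₁₃ = bearing GNSS-31→BH-85 = 55.696°,  θ₁₂ = bearing GNSS-31→TP-03 = 264.790°
dₓₜ = R·arcsin(sin δ₁₃ · sin(θ₁₃ − θ₁₂)) = 6371.01·arcsin(0.61868·sin(-209.094°)) = 1946.721 km
|dₓₜ| = 1946.721 km

1947 km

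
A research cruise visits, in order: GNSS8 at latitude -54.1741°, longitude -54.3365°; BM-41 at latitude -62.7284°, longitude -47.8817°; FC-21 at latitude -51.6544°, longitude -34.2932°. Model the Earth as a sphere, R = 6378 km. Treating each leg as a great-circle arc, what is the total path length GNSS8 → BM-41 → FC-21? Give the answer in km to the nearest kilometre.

2496 km

GNSS8→BM-41: c = 0.160327 rad, d = 1022.56 km
BM-41→FC-21: c = 0.231067 rad, d = 1473.75 km
Total = 1022.56 + 1473.75 = 2496.31 km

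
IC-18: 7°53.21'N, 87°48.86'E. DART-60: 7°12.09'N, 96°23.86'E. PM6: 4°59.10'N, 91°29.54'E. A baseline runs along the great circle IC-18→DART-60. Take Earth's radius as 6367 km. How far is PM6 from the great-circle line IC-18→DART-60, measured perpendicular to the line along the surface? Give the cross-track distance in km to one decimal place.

IC-18: φ = +7.88683°, λ = +87.81433°
DART-60: φ = +7.20150°, λ = +96.39767°
PM6: φ = +4.98500°, λ = +91.49233°
δ₁₃ = central angle IC-18→PM6 = 0.081444 rad  (haversine)
θ₁₃ = bearing IC-18→PM6 = 128.230°,  θ₁₂ = bearing IC-18→DART-60 = 94.032°
dₓₜ = R·arcsin(sin δ₁₃ · sin(θ₁₃ − θ₁₂)) = 6367·arcsin(0.08135·sin(34.198°)) = 291.237 km
|dₓₜ| = 291.237 km

291.2 km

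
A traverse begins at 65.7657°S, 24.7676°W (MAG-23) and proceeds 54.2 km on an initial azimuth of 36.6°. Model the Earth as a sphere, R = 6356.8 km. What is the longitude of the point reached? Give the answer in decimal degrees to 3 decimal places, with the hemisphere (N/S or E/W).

δ = d/R = 54.2/6356.8 = 0.008526 rad
φ₂ = arcsin(sin φ₁ cos δ + cos φ₁ sin δ cos θ)
   = arcsin(-0.91187·0.99996 + 0.41047·0.00853·0.80282) = -65.37189°
λ₂ = λ₁ + atan2(sin θ sin δ cos φ₁, cos δ − sin φ₁ sin φ₂) = -24.06865°

24.069°W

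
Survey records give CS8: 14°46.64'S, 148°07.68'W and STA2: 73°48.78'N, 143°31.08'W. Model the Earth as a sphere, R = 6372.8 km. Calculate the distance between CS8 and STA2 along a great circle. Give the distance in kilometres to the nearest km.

CS8: φ = -14.77733°, λ = -148.12800°
STA2: φ = +73.81300°, λ = -143.51800°
Δφ = 88.5903°,  Δλ = 4.6100°
a = sin²(Δφ/2) + cos φ₁ cos φ₂ sin²(Δλ/2) = 0.488136
c = 2·arcsin(√a) = 1.547065 rad = 88.6403°
d = R·c = 6372.8 × 1.547065 = 9859.1 km

9859 km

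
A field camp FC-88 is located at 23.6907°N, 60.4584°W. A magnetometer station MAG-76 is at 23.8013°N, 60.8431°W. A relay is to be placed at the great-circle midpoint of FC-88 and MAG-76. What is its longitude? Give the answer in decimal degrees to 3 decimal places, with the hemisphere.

60.651°W

Bx = cos φ₂ cos Δλ = 0.914930,  By = cos φ₂ sin Δλ = -0.006143
φₘ = atan2(sin φ₁ + sin φ₂, √((cos φ₁ + Bx)² + By²)) = 23.74612°
λₘ = λ₁ + atan2(By, cos φ₁ + Bx) = -60.65067°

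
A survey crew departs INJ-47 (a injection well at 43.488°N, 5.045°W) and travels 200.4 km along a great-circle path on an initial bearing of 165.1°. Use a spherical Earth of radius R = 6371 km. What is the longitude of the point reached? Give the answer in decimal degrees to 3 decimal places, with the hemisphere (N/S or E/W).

4.424°W

δ = d/R = 200.4/6371 = 0.031455 rad
φ₂ = arcsin(sin φ₁ cos δ + cos φ₁ sin δ cos θ)
   = arcsin(0.68820·0.99951 + 0.72552·0.03145·-0.96638) = 41.74465°
λ₂ = λ₁ + atan2(sin θ sin δ cos φ₁, cos δ − sin φ₁ sin φ₂) = -4.42399°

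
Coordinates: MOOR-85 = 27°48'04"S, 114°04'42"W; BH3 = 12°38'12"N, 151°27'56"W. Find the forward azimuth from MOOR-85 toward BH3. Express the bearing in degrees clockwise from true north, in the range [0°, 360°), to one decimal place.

313.1°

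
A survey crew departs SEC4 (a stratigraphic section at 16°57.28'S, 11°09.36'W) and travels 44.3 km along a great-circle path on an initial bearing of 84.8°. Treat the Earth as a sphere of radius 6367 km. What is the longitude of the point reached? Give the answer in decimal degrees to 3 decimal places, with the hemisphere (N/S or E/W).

10.741°W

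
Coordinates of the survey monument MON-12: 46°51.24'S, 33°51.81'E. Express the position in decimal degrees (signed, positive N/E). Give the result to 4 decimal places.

lat: 46.8540° S → -46.8540°
lon: 33.8635° E → +33.8635°

-46.8540°, +33.8635°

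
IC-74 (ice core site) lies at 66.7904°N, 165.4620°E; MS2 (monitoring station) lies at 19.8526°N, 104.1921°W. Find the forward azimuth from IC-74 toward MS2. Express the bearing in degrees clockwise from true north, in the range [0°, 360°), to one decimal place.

Δλ = 90.3459°
y = sin Δλ · cos φ₂ = 0.940552
x = cos φ₁ sin φ₂ − sin φ₁ cos φ₂ cos Δλ = 0.139054
θ = atan2(y, x) = 81.5901° → 81.5901° (mod 360°)

81.6°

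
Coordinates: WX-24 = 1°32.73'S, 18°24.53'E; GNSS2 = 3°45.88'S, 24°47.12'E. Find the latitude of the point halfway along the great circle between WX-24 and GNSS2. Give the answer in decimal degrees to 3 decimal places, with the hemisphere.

WX-24: φ = -1.54550°, λ = +18.40883°
GNSS2: φ = -3.76467°, λ = +24.78533°
Bx = cos φ₂ cos Δλ = 0.991669,  By = cos φ₂ sin Δλ = 0.110822
φₘ = atan2(sin φ₁ + sin φ₂, √((cos φ₁ + Bx)² + By²)) = -2.65919°
λₘ = λ₁ + atan2(By, cos φ₁ + Bx) = 21.59422°

2.659°S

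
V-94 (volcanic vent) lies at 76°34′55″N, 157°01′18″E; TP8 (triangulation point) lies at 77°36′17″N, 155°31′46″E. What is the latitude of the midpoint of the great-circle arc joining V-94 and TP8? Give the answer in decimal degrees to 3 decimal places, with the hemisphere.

V-94: φ = +76.58194°, λ = +157.02167°
TP8: φ = +77.60472°, λ = +155.52944°
Bx = cos φ₂ cos Δλ = 0.214582,  By = cos φ₂ sin Δλ = -0.005590
φₘ = atan2(sin φ₁ + sin φ₂, √((cos φ₁ + Bx)² + By²)) = 77.09439°
λₘ = λ₁ + atan2(By, cos φ₁ + Bx) = 156.30462°

77.094°N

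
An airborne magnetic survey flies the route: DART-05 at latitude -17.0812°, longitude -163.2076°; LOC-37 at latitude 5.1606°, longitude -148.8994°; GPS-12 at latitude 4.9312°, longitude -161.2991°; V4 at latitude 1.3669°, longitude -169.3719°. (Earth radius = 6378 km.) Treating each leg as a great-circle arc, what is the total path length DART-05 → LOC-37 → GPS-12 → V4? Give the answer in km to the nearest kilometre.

5290 km

DART-05→LOC-37: c = 0.459975 rad, d = 2933.72 km
LOC-37→GPS-12: c = 0.215611 rad, d = 1375.16 km
GPS-12→V4: c = 0.153803 rad, d = 980.96 km
Total = 2933.72 + 1375.16 + 980.96 = 5289.84 km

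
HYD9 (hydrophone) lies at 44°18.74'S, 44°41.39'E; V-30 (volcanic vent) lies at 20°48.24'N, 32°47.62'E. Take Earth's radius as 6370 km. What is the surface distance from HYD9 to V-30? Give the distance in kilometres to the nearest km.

7340 km

HYD9: φ = -44.31233°, λ = +44.68983°
V-30: φ = +20.80400°, λ = +32.79367°
Δφ = 65.1163°,  Δλ = -11.8962°
a = sin²(Δφ/2) + cos φ₁ cos φ₂ sin²(Δλ/2) = 0.296794
c = 2·arcsin(√a) = 1.152273 rad = 66.0204°
d = R·c = 6370 × 1.152273 = 7340.0 km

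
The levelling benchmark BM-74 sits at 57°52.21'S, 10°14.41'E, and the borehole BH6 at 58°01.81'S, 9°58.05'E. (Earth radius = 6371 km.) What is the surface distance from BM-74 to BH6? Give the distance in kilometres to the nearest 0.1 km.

24.0 km

BM-74: φ = -57.87017°, λ = +10.24017°
BH6: φ = -58.03017°, λ = +9.96750°
Δφ = -0.1600°,  Δλ = -0.2727°
a = sin²(Δφ/2) + cos φ₁ cos φ₂ sin²(Δλ/2) = 0.000004
c = 2·arcsin(√a) = 0.003765 rad = 0.2157°
d = R·c = 6371 × 0.003765 = 24.0 km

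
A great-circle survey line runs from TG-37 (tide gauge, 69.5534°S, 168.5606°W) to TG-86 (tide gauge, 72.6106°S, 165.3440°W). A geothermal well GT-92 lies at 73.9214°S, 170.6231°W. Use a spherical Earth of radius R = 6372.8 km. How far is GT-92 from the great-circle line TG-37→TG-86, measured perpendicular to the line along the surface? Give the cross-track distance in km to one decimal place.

205.5 km

δ₁₃ = central angle TG-37→GT-92 = 0.077055 rad  (haversine)
θ₁₃ = bearing TG-37→GT-92 = 187.440°,  θ₁₂ = bearing TG-37→TG-86 = 162.680°
dₓₜ = R·arcsin(sin δ₁₃ · sin(θ₁₃ − θ₁₂)) = 6372.8·arcsin(0.07698·sin(24.760°)) = 205.494 km
|dₓₜ| = 205.494 km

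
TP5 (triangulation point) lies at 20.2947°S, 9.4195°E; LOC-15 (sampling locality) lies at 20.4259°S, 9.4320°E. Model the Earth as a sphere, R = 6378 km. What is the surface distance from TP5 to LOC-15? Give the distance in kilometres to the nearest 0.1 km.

Δφ = -0.1312°,  Δλ = 0.0125°
a = sin²(Δφ/2) + cos φ₁ cos φ₂ sin²(Δλ/2) = 0.000001
c = 2·arcsin(√a) = 0.002299 rad = 0.1317°
d = R·c = 6378 × 0.002299 = 14.7 km

14.7 km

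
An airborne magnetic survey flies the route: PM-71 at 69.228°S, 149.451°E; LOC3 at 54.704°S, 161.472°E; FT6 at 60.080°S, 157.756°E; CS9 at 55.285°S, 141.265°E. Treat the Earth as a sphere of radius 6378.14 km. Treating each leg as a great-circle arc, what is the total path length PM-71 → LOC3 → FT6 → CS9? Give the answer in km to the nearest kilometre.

PM-71→LOC3: c = 0.270830 rad, d = 1727.39 km
LOC3→FT6: c = 0.100088 rad, d = 638.38 km
FT6→CS9: c = 0.174490 rad, d = 1112.92 km
Total = 1727.39 + 638.38 + 1112.92 = 3478.69 km

3479 km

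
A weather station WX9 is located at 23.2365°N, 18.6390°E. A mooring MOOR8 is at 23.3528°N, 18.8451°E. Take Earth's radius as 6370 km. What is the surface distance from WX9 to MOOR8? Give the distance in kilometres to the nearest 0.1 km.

Δφ = 0.1163°,  Δλ = 0.2061°
a = sin²(Δφ/2) + cos φ₁ cos φ₂ sin²(Δλ/2) = 0.000004
c = 2·arcsin(√a) = 0.003878 rad = 0.2222°
d = R·c = 6370 × 0.003878 = 24.7 km

24.7 km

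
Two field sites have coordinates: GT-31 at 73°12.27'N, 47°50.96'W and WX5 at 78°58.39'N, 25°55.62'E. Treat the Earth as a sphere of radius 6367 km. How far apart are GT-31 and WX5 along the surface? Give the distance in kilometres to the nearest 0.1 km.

GT-31: φ = +73.20450°, λ = -47.84933°
WX5: φ = +78.97317°, λ = +25.92700°
Δφ = 5.7687°,  Δλ = 73.7763°
a = sin²(Δφ/2) + cos φ₁ cos φ₂ sin²(Δλ/2) = 0.022446
c = 2·arcsin(√a) = 0.300770 rad = 17.2328°
d = R·c = 6367 × 0.300770 = 1915.0 km

1915.0 km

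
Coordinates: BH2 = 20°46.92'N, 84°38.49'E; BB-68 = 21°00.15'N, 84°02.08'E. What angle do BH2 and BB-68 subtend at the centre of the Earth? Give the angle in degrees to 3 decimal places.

BH2: φ = +20.78200°, λ = +84.64150°
BB-68: φ = +21.00250°, λ = +84.03467°
Δφ = 0.2205°,  Δλ = -0.6068°
a = sin²(Δφ/2) + cos φ₁ cos φ₂ sin²(Δλ/2) = 0.000028
c = 2·arcsin(√a) = 0.010617 rad = 0.6083°

0.608°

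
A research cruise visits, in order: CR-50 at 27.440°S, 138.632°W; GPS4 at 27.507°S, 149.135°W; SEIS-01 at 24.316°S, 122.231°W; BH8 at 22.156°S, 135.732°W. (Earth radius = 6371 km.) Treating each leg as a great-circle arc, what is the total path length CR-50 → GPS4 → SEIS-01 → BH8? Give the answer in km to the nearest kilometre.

CR-50→GPS4: c = 0.162594 rad, d = 1035.89 km
GPS4→SEIS-01: c = 0.425174 rad, d = 2708.78 km
SEIS-01→BH8: c = 0.219684 rad, d = 1399.61 km
Total = 1035.89 + 2708.78 + 1399.61 = 5144.28 km

5144 km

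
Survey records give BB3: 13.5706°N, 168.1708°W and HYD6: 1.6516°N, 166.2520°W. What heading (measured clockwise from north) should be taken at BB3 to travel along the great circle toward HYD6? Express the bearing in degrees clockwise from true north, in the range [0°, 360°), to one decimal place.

Δλ = 1.9188°
y = sin Δλ · cos φ₂ = 0.033469
x = cos φ₁ sin φ₂ − sin φ₁ cos φ₂ cos Δλ = -0.206397
θ = atan2(y, x) = 170.7891° → 170.7891° (mod 360°)

170.8°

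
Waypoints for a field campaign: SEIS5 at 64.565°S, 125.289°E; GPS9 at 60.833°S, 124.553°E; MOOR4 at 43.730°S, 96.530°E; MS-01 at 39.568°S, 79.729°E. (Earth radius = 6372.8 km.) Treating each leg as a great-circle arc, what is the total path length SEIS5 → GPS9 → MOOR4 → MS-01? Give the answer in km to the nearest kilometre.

4539 km

SEIS5→GPS9: c = 0.065400 rad, d = 416.78 km
GPS9→MOOR4: c = 0.416552 rad, d = 2654.61 km
MOOR4→MS-01: c = 0.230354 rad, d = 1468.00 km
Total = 416.78 + 2654.61 + 1468.00 = 4539.39 km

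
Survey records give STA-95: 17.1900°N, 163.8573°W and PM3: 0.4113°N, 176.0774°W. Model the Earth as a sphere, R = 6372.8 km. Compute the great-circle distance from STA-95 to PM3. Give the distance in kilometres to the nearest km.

2296 km

Δφ = -16.7787°,  Δλ = -12.2201°
a = sin²(Δφ/2) + cos φ₁ cos φ₂ sin²(Δλ/2) = 0.032109
c = 2·arcsin(√a) = 0.360328 rad = 20.6453°
d = R·c = 6372.8 × 0.360328 = 2296.3 km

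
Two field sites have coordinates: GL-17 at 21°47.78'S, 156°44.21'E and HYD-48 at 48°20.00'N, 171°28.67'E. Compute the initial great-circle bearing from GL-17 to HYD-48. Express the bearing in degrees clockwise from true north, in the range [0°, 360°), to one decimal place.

10.3°

GL-17: φ = -21.79633°, λ = +156.73683°
HYD-48: φ = +48.33333°, λ = +171.47783°
Δλ = 14.7410°
y = sin Δλ · cos φ₂ = 0.169157
x = cos φ₁ sin φ₂ − sin φ₁ cos φ₂ cos Δλ = 0.932340
θ = atan2(y, x) = 10.2835° → 10.2835° (mod 360°)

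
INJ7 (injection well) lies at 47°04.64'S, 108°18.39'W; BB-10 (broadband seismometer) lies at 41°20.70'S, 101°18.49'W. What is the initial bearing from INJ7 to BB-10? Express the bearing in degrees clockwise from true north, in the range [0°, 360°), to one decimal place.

43.7°

INJ7: φ = -47.07733°, λ = -108.30650°
BB-10: φ = -41.34500°, λ = -101.30817°
Δλ = 6.9983°
y = sin Δλ · cos φ₂ = 0.091471
x = cos φ₁ sin φ₂ − sin φ₁ cos φ₂ cos Δλ = 0.095785
θ = atan2(y, x) = 43.6802° → 43.6802° (mod 360°)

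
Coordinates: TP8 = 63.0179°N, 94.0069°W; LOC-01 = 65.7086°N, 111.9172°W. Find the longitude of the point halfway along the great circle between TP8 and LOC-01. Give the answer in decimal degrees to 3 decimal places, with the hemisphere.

102.520°W

Bx = cos φ₂ cos Δλ = 0.391442,  By = cos φ₂ sin Δλ = -0.126510
φₘ = atan2(sin φ₁ + sin φ₂, √((cos φ₁ + Bx)² + By²)) = 64.63564°
λₘ = λ₁ + atan2(By, cos φ₁ + Bx) = -102.52022°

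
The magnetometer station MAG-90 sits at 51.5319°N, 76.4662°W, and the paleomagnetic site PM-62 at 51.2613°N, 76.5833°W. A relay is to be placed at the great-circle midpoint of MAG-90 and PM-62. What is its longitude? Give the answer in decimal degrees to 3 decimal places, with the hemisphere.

Bx = cos φ₂ cos Δλ = 0.625768,  By = cos φ₂ sin Δλ = -0.001279
φₘ = atan2(sin φ₁ + sin φ₂, √((cos φ₁ + Bx)² + By²)) = 51.39661°
λₘ = λ₁ + atan2(By, cos φ₁ + Bx) = -76.52492°

76.525°W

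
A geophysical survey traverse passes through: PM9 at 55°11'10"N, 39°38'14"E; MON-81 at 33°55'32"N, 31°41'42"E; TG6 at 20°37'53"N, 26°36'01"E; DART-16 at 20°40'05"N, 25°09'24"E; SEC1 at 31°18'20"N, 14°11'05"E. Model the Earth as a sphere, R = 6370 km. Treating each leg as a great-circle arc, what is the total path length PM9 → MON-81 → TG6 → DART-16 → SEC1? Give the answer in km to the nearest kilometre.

PM9: φ = +55.18611°, λ = +39.63722°
MON-81: φ = +33.92556°, λ = +31.69500°
TG6: φ = +20.63139°, λ = +26.60028°
DART-16: φ = +20.66806°, λ = +25.15667°
SEC1: φ = +31.30556°, λ = +14.18472°
PM9→MON-81: c = 0.383403 rad, d = 2442.28 km
MON-81→TG6: c = 0.245012 rad, d = 1560.73 km
TG6→DART-16: c = 0.023586 rad, d = 150.24 km
DART-16→SEC1: c = 0.252857 rad, d = 1610.70 km
Total = 2442.28 + 1560.73 + 150.24 + 1610.70 = 5763.94 km

5764 km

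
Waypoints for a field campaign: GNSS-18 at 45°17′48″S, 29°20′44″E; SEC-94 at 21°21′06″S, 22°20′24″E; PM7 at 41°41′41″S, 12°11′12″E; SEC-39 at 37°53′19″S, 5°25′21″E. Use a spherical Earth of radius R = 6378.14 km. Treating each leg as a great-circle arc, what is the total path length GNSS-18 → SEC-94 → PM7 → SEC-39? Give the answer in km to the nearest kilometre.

5915 km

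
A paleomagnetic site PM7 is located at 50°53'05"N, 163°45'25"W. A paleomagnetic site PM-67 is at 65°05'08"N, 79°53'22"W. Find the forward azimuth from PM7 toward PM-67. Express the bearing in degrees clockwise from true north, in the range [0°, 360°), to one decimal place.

PM7: φ = +50.88472°, λ = -163.75694°
PM-67: φ = +65.08556°, λ = -79.88944°
Δλ = 83.8675°
y = sin Δλ · cos φ₂ = 0.418854
x = cos φ₁ sin φ₂ − sin φ₁ cos φ₂ cos Δλ = 0.537255
θ = atan2(y, x) = 37.9406° → 37.9406° (mod 360°)

37.9°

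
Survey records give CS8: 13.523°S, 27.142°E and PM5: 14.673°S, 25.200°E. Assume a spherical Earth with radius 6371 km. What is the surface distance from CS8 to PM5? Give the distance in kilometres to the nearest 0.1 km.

Δφ = -1.1500°,  Δλ = -1.9420°
a = sin²(Δφ/2) + cos φ₁ cos φ₂ sin²(Δλ/2) = 0.000371
c = 2·arcsin(√a) = 0.038516 rad = 2.2068°
d = R·c = 6371 × 0.038516 = 245.4 km

245.4 km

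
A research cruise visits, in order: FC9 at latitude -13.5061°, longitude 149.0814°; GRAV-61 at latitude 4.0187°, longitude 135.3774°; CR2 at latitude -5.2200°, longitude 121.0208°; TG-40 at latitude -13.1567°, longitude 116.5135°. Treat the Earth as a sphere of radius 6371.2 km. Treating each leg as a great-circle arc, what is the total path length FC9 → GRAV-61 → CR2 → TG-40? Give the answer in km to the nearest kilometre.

FC9→GRAV-61: c = 0.387188 rad, d = 2466.85 km
GRAV-61→CR2: c = 0.297729 rad, d = 1896.89 km
CR2→TG-40: c = 0.158772 rad, d = 1011.57 km
Total = 2466.85 + 1896.89 + 1011.57 = 5375.30 km

5375 km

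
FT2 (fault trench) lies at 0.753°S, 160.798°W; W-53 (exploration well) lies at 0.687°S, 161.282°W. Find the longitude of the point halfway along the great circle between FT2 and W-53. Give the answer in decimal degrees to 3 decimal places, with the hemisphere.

Bx = cos φ₂ cos Δλ = 0.999892,  By = cos φ₂ sin Δλ = -0.008447
φₘ = atan2(sin φ₁ + sin φ₂, √((cos φ₁ + Bx)² + By²)) = -0.72001°
λₘ = λ₁ + atan2(By, cos φ₁ + Bx) = -161.04000°

161.040°W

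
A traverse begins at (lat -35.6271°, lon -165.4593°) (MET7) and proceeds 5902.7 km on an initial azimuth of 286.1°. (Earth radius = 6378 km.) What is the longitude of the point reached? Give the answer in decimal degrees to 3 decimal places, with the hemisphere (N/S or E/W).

143.376°E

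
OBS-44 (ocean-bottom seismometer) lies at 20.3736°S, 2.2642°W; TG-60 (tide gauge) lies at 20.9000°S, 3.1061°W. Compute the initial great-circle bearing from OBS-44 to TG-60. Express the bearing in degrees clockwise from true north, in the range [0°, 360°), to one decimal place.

236.1°

Δλ = -0.8419°
y = sin Δλ · cos φ₂ = -0.013727
x = cos φ₁ sin φ₂ − sin φ₁ cos φ₂ cos Δλ = -0.009222
θ = atan2(y, x) = -123.8956° → 236.1044° (mod 360°)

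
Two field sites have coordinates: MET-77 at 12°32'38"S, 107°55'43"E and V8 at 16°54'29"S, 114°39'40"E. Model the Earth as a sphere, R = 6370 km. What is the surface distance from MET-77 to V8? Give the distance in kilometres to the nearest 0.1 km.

MET-77: φ = -12.54389°, λ = +107.92861°
V8: φ = -16.90806°, λ = +114.66111°
Δφ = -4.3642°,  Δλ = 6.7325°
a = sin²(Δφ/2) + cos φ₁ cos φ₂ sin²(Δλ/2) = 0.004670
c = 2·arcsin(√a) = 0.136778 rad = 7.8368°
d = R·c = 6370 × 0.136778 = 871.3 km

871.3 km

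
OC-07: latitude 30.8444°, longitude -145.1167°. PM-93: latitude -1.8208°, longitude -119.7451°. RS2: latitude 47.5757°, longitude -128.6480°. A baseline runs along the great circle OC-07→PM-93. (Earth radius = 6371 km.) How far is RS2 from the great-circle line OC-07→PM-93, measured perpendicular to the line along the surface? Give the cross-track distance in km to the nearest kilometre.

δ₁₃ = central angle OC-07→RS2 = 0.365616 rad  (haversine)
θ₁₃ = bearing OC-07→RS2 = 32.339°,  θ₁₂ = bearing OC-07→PM-93 = 138.863°
dₓₜ = R·arcsin(sin δ₁₃ · sin(θ₁₃ − θ₁₂)) = 6371·arcsin(0.35753·sin(-106.525°)) = -2228.903 km
|dₓₜ| = 2228.903 km

2229 km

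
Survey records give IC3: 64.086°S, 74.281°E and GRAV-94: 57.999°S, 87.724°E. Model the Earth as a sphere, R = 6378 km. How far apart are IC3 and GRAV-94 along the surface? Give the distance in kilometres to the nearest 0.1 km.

Δφ = 6.0870°,  Δλ = 13.4430°
a = sin²(Δφ/2) + cos φ₁ cos φ₂ sin²(Δλ/2) = 0.005992
c = 2·arcsin(√a) = 0.154966 rad = 8.8789°
d = R·c = 6378 × 0.154966 = 988.4 km

988.4 km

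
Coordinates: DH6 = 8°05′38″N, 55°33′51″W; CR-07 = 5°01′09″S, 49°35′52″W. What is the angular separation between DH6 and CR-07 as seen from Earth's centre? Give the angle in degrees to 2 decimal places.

14.40°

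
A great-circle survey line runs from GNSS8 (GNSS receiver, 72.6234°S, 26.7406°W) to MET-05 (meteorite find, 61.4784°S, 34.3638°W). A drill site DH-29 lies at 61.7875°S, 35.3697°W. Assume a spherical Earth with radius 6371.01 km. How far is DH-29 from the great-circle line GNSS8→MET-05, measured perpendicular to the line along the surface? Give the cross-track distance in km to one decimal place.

δ₁₃ = central angle GNSS8→DH-29 = 0.197442 rad  (haversine)
θ₁₃ = bearing GNSS8→DH-29 = 338.802°,  θ₁₂ = bearing GNSS8→MET-05 = 341.496°
dₓₜ = R·arcsin(sin δ₁₃ · sin(θ₁₃ − θ₁₂)) = 6371.01·arcsin(0.19616·sin(-2.693°)) = -58.726 km
|dₓₜ| = 58.726 km

58.7 km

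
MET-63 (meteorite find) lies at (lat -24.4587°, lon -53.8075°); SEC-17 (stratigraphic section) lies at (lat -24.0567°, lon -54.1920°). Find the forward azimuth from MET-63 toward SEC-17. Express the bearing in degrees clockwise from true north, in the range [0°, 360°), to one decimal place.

318.8°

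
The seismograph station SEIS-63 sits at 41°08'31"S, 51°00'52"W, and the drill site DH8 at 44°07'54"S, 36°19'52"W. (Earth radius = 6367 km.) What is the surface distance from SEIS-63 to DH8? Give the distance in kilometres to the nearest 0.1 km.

1243.6 km

SEIS-63: φ = -41.14194°, λ = -51.01444°
DH8: φ = -44.13167°, λ = -36.33111°
Δφ = -2.9897°,  Δλ = 14.6833°
a = sin²(Δφ/2) + cos φ₁ cos φ₂ sin²(Δλ/2) = 0.009507
c = 2·arcsin(√a) = 0.195316 rad = 11.1908°
d = R·c = 6367 × 0.195316 = 1243.6 km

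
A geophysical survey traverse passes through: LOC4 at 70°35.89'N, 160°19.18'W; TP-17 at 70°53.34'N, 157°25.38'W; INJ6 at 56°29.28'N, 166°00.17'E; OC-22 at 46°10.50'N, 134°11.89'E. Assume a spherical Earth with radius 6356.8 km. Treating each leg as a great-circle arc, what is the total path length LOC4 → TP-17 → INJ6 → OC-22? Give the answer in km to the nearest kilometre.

4905 km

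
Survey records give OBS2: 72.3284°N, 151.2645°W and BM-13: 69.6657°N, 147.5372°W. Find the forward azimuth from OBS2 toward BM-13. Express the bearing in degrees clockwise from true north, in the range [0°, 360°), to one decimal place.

Δλ = 3.7273°
y = sin Δλ · cos φ₂ = 0.022590
x = cos φ₁ sin φ₂ − sin φ₁ cos φ₂ cos Δλ = -0.045756
θ = atan2(y, x) = 153.7241° → 153.7241° (mod 360°)

153.7°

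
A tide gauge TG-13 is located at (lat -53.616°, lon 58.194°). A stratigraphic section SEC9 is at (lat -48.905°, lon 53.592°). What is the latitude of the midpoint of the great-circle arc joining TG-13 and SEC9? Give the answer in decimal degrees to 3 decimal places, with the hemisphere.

Bx = cos φ₂ cos Δλ = 0.655190,  By = cos φ₂ sin Δλ = -0.052738
φₘ = atan2(sin φ₁ + sin φ₂, √((cos φ₁ + Bx)² + By²)) = -51.28300°
λₘ = λ₁ + atan2(By, cos φ₁ + Bx) = 55.77496°

51.283°S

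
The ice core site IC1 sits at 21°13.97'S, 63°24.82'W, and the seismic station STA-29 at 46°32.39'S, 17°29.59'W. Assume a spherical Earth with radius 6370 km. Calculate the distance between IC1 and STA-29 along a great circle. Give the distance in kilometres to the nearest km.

IC1: φ = -21.23283°, λ = -63.41367°
STA-29: φ = -46.53983°, λ = -17.49317°
Δφ = -25.3070°,  Δλ = 45.9205°
a = sin²(Δφ/2) + cos φ₁ cos φ₂ sin²(Δλ/2) = 0.145551
c = 2·arcsin(√a) = 0.782862 rad = 44.8547°
d = R·c = 6370 × 0.782862 = 4986.8 km

4987 km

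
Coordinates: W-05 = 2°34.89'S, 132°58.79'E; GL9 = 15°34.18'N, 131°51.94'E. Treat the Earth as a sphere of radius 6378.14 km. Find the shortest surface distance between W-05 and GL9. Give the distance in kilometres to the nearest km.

W-05: φ = -2.58150°, λ = +132.97983°
GL9: φ = +15.56967°, λ = +131.86567°
Δφ = 18.1512°,  Δλ = -1.1142°
a = sin²(Δφ/2) + cos φ₁ cos φ₂ sin²(Δλ/2) = 0.024972
c = 2·arcsin(√a) = 0.317381 rad = 18.1846°
d = R·c = 6378.14 × 0.317381 = 2024.3 km

2024 km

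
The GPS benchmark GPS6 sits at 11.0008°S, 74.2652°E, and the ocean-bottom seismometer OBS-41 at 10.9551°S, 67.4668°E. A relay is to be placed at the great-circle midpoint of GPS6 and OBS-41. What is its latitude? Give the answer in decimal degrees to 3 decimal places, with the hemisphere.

10.997°S

Bx = cos φ₂ cos Δλ = 0.974873,  By = cos φ₂ sin Δλ = -0.116219
φₘ = atan2(sin φ₁ + sin φ₂, √((cos φ₁ + Bx)² + By²)) = -10.99683°
λₘ = λ₁ + atan2(By, cos φ₁ + Bx) = 70.86574°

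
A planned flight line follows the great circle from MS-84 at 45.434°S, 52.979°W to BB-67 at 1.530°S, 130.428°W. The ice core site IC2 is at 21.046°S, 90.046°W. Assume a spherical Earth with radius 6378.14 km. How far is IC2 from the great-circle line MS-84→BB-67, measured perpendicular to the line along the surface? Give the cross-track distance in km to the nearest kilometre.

1273 km

δ₁₃ = central angle MS-84→IC2 = 0.678633 rad  (haversine)
θ₁₃ = bearing MS-84→IC2 = 296.343°,  θ₁₂ = bearing MS-84→BB-67 = 277.936°
dₓₜ = R·arcsin(sin δ₁₃ · sin(θ₁₃ − θ₁₂)) = 6378.14·arcsin(0.62773·sin(18.407°)) = 1272.672 km
|dₓₜ| = 1272.672 km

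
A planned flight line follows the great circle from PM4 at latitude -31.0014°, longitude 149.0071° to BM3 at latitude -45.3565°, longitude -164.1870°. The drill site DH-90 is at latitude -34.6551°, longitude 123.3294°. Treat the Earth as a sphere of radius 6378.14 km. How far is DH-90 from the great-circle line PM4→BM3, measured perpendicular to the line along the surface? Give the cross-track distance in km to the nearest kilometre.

δ₁₃ = central angle PM4→DH-90 = 0.380882 rad  (haversine)
θ₁₃ = bearing PM4→DH-90 = 253.502°,  θ₁₂ = bearing PM4→BM3 = 125.256°
dₓₜ = R·arcsin(sin δ₁₃ · sin(θ₁₃ − θ₁₂)) = 6378.14·arcsin(0.37174·sin(128.246°)) = 1889.606 km
|dₓₜ| = 1889.606 km

1890 km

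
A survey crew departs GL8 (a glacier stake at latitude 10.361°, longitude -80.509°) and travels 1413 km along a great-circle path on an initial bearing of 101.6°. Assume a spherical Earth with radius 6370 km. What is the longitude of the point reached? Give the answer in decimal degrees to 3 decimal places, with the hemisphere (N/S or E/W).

δ = d/R = 1413/6370 = 0.221821 rad
φ₂ = arcsin(sin φ₁ cos δ + cos φ₁ sin δ cos θ)
   = arcsin(0.17985·0.97550 + 0.98369·0.22001·-0.20108) = 7.58090°
λ₂ = λ₁ + atan2(sin θ sin δ cos φ₁, cos δ − sin φ₁ sin φ₂) = -67.95186°

67.952°W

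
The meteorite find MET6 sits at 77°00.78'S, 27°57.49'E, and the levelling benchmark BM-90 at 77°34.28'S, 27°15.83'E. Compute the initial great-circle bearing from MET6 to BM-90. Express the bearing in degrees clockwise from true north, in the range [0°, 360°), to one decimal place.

195.0°

MET6: φ = -77.01300°, λ = +27.95817°
BM-90: φ = -77.57133°, λ = +27.26383°
Δλ = -0.6943°
y = sin Δλ · cos φ₂ = -0.002608
x = cos φ₁ sin φ₂ − sin φ₁ cos φ₂ cos Δλ = -0.009760
θ = atan2(y, x) = -165.0388° → 194.9612° (mod 360°)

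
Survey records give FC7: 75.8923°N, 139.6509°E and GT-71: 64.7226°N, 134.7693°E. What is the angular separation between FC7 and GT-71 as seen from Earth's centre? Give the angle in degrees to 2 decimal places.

Δφ = -11.1697°,  Δλ = -4.8816°
a = sin²(Δφ/2) + cos φ₁ cos φ₂ sin²(Δλ/2) = 0.009660
c = 2·arcsin(√a) = 0.196887 rad = 11.2808°

11.28°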